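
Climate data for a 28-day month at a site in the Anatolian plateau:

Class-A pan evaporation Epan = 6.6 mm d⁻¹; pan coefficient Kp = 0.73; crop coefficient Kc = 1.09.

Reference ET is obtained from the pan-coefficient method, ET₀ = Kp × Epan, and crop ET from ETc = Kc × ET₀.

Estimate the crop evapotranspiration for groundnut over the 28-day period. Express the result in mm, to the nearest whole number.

147 mm

ET₀ = 0.73 × 6.6 = 4.8180 mm/d
ETc = Kc × ET₀ = 1.09 × 4.8180 = 5.2516 mm/d
Over 28 days: 5.2516 × 28 = 147.045 mm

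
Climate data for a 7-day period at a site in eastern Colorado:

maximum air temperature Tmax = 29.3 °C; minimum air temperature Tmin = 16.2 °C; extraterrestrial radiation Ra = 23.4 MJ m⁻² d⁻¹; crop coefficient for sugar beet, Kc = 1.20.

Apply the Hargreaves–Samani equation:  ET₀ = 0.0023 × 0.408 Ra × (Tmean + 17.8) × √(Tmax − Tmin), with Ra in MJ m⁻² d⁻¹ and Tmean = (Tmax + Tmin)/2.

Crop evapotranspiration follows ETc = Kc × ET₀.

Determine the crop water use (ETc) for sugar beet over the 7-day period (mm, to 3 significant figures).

Tmean = (29.3 + 16.2)/2 = 22.75 °C
0.408 Ra = 0.408 × 23.4 = 9.5472 mm/d equivalent
ET₀ = 0.0023 × 9.5472 × (22.75 + 17.8) × √13.1 = 0.0023 × 9.5472 × 40.55 × 3.6194 = 3.2228 mm/d
ETc = Kc × ET₀ = 1.20 × 3.2228 = 3.8674 mm/d
Over 7 days: 3.8674 × 7 = 27.072 mm

27.1 mm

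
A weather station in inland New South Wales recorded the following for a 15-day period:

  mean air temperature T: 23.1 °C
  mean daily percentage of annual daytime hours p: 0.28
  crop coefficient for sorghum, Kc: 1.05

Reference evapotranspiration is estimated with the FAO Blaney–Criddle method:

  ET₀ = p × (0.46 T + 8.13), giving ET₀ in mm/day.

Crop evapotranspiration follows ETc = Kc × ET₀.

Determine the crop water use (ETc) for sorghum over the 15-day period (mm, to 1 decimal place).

ET₀ = 0.28 × (0.46 × 23.1 + 8.13) = 0.28 × 18.756 = 5.2517 mm/d
ETc = Kc × ET₀ = 1.05 × 5.2517 = 5.5143 mm/d
Over 15 days: 5.5143 × 15 = 82.715 mm

82.7 mm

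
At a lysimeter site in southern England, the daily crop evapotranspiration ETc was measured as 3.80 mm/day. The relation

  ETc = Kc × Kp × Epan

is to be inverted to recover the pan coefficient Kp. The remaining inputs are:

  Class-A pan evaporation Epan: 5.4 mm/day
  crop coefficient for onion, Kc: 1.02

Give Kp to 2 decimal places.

ETc = Kc × Kp × Epan  ⇒  Kp = ETc / (Kc × Epan)
Kp = 3.80 / (1.02 × 5.4) = 3.80 / 5.508 = 0.6899

0.69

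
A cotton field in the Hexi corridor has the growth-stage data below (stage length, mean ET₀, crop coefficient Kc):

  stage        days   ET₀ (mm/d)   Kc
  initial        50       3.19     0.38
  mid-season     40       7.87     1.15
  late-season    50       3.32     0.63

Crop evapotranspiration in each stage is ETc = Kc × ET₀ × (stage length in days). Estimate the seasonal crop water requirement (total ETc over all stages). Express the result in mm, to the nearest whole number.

527 mm

initial: 0.38 × 3.19 × 50 = 60.61 mm
mid-season: 1.15 × 7.87 × 40 = 362.02 mm
late-season: 0.63 × 3.32 × 50 = 104.58 mm
Seasonal total = 527.21 mm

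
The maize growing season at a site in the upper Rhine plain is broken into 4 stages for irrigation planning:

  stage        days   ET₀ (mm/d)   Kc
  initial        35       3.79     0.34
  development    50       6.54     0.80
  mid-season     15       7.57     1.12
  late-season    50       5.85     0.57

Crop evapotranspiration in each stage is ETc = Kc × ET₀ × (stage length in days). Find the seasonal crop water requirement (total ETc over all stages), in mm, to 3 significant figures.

initial: 0.34 × 3.79 × 35 = 45.10 mm
development: 0.80 × 6.54 × 50 = 261.60 mm
mid-season: 1.12 × 7.57 × 15 = 127.18 mm
late-season: 0.57 × 5.85 × 50 = 166.73 mm
Seasonal total = 600.61 mm

601 mm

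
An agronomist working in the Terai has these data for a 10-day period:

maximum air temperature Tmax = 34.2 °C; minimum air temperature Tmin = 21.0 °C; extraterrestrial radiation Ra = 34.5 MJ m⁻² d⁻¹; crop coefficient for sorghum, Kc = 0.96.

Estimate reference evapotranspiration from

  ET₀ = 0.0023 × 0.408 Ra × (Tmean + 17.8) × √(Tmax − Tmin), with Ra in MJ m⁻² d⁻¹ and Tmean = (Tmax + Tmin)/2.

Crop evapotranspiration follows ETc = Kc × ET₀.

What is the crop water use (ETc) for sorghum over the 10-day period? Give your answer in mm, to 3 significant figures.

51.3 mm

Tmean = (34.2 + 21.0)/2 = 27.60 °C
0.408 Ra = 0.408 × 34.5 = 14.0760 mm/d equivalent
ET₀ = 0.0023 × 14.0760 × (27.60 + 17.8) × √13.2 = 0.0023 × 14.0760 × 45.40 × 3.6332 = 5.3401 mm/d
ETc = Kc × ET₀ = 0.96 × 5.3401 = 5.1265 mm/d
Over 10 days: 5.1265 × 10 = 51.265 mm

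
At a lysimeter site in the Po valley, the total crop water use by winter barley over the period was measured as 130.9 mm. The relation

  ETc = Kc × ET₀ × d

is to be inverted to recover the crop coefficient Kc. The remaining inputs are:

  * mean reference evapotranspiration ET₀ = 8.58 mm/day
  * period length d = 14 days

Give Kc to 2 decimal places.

ETc = Kc × ET₀ × d  ⇒  Kc = ETc / (ET₀ × d)
Kc = 130.9 / (8.58 × 14) = 130.9 / 120.12 = 1.0897

1.09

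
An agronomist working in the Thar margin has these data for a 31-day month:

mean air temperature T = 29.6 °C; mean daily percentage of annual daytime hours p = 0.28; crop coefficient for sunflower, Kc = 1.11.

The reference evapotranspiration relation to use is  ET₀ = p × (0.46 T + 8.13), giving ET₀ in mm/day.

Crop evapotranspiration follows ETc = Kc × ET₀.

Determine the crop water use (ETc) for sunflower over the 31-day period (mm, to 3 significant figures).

210 mm

ET₀ = 0.28 × (0.46 × 29.6 + 8.13) = 0.28 × 21.746 = 6.0889 mm/d
ETc = Kc × ET₀ = 1.11 × 6.0889 = 6.7587 mm/d
Over 31 days: 6.7587 × 31 = 209.520 mm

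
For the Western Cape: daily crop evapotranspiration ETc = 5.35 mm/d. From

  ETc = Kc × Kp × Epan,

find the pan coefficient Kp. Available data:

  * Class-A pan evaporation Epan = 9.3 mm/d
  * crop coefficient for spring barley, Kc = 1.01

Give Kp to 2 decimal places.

0.57

ETc = Kc × Kp × Epan  ⇒  Kp = ETc / (Kc × Epan)
Kp = 5.35 / (1.01 × 9.3) = 5.35 / 9.393 = 0.5696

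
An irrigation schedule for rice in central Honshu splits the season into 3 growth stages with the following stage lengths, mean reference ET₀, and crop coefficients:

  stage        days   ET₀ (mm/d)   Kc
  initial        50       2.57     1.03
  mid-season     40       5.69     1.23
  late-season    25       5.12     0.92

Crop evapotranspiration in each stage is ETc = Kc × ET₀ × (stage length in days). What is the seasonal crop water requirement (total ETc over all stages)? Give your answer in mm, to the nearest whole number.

initial: 1.03 × 2.57 × 50 = 132.36 mm
mid-season: 1.23 × 5.69 × 40 = 279.95 mm
late-season: 0.92 × 5.12 × 25 = 117.76 mm
Seasonal total = 530.07 mm

530 mm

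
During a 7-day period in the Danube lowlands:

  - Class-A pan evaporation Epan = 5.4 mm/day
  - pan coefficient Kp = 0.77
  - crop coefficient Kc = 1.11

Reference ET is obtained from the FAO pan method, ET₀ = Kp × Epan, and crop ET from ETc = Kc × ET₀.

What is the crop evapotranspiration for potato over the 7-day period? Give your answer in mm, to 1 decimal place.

ET₀ = 0.77 × 5.4 = 4.1580 mm/d
ETc = Kc × ET₀ = 1.11 × 4.1580 = 4.6154 mm/d
Over 7 days: 4.6154 × 7 = 32.308 mm

32.3 mm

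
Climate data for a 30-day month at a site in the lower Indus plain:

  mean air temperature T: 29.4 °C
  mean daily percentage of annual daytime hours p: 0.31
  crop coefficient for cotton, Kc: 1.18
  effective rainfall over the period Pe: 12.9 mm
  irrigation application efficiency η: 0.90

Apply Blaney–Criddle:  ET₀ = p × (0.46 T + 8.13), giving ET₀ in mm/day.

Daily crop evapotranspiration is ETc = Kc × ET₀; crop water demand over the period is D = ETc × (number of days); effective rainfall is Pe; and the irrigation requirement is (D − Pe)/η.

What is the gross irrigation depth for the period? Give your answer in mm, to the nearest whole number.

250 mm

ET₀ = 0.31 × (0.46 × 29.4 + 8.13) = 0.31 × 21.654 = 6.7127 mm/d
ETc = Kc × ET₀ = 1.18 × 6.7127 = 7.9210 mm/d
Crop demand D = ETc × 30 d = 7.9210 × 30 = 237.630 mm
D − Pe = 237.630 − 12.9 = 224.730 mm
Gross irrigation = 224.730 / 0.90 = 249.700 mm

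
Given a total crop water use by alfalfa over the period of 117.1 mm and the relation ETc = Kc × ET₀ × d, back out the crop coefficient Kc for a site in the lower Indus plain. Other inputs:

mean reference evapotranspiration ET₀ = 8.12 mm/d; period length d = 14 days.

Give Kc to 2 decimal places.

1.03

ETc = Kc × ET₀ × d  ⇒  Kc = ETc / (ET₀ × d)
Kc = 117.1 / (8.12 × 14) = 117.1 / 113.68 = 1.0301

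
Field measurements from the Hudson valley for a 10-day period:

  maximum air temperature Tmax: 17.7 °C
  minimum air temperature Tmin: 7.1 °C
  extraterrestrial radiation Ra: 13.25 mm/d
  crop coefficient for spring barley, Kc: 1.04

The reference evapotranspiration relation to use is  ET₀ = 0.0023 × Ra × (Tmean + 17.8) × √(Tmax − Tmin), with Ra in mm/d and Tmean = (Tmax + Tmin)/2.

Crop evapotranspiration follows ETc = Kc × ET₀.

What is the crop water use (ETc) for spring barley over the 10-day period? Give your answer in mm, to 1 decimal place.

Tmean = (17.7 + 7.1)/2 = 12.40 °C
ET₀ = 0.0023 × 13.25 × (12.40 + 17.8) × √10.6 = 0.0023 × 13.25 × 30.20 × 3.2558 = 2.9965 mm/d
ETc = Kc × ET₀ = 1.04 × 2.9965 = 3.1164 mm/d
Over 10 days: 3.1164 × 10 = 31.164 mm

31.2 mm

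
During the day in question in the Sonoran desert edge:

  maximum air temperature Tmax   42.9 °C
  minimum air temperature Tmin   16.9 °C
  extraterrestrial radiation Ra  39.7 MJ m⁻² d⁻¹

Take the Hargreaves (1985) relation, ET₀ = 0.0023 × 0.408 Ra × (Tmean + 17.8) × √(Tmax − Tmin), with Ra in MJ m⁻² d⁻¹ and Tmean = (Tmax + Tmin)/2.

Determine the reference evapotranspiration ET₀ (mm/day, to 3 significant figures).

9.06 mm/day

Tmean = (42.9 + 16.9)/2 = 29.90 °C
0.408 Ra = 0.408 × 39.7 = 16.1976 mm/d equivalent
ET₀ = 0.0023 × 16.1976 × (29.90 + 17.8) × √26.0 = 0.0023 × 16.1976 × 47.70 × 5.0990 = 9.0611 mm/d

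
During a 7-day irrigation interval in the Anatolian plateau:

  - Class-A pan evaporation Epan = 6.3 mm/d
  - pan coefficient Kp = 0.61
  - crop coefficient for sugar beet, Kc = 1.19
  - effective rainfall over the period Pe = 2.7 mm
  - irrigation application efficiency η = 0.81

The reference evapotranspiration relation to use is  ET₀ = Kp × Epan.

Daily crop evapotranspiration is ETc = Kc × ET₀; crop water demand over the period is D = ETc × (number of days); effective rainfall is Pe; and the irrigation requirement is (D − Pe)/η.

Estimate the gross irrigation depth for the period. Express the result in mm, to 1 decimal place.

36.2 mm

ET₀ = 0.61 × 6.3 = 3.8430 mm/d
ETc = Kc × ET₀ = 1.19 × 3.8430 = 4.5732 mm/d
Crop demand D = ETc × 7 d = 4.5732 × 7 = 32.012 mm
D − Pe = 32.012 − 2.7 = 29.312 mm
Gross irrigation = 29.312 / 0.81 = 36.188 mm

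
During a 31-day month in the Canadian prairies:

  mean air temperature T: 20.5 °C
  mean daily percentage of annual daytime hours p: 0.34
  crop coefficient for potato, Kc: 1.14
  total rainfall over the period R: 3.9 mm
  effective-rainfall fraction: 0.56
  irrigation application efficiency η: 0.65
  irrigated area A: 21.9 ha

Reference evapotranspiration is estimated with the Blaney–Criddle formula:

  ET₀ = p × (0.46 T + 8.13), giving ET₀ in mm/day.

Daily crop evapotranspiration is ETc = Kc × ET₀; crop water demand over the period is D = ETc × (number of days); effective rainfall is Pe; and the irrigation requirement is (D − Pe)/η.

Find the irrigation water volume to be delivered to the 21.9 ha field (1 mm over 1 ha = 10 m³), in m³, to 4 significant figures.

70350 m³

ET₀ = 0.34 × (0.46 × 20.5 + 8.13) = 0.34 × 17.560 = 5.9704 mm/d
ETc = Kc × ET₀ = 1.14 × 5.9704 = 6.8063 mm/d
Crop demand D = ETc × 31 d = 6.8063 × 31 = 210.995 mm
Pe = 0.56 × 3.9 = 2.184 mm
D − Pe = 210.995 − 2.184 = 208.811 mm
Gross irrigation = 208.811 / 0.65 = 321.248 mm
Volume = 321.248 mm × 21.9 ha × 10 = 70353.3 m³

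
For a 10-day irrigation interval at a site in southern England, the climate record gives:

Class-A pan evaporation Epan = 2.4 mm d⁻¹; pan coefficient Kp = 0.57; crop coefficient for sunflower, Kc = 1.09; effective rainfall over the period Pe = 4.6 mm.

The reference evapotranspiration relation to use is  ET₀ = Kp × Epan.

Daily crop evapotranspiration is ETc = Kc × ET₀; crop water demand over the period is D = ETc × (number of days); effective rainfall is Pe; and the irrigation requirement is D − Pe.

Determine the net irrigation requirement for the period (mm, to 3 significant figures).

10.3 mm

ET₀ = 0.57 × 2.4 = 1.3680 mm/d
ETc = Kc × ET₀ = 1.09 × 1.3680 = 1.4911 mm/d
Crop demand D = ETc × 10 d = 1.4911 × 10 = 14.911 mm
D − Pe = 14.911 − 4.6 = 10.311 mm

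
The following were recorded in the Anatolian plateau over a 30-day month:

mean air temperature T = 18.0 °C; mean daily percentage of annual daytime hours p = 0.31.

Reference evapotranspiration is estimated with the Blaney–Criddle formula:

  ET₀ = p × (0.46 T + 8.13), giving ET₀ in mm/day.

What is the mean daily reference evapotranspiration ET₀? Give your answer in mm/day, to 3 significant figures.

ET₀ = 0.31 × (0.46 × 18.0 + 8.13) = 0.31 × 16.410 = 5.0871 mm/d

5.09 mm/day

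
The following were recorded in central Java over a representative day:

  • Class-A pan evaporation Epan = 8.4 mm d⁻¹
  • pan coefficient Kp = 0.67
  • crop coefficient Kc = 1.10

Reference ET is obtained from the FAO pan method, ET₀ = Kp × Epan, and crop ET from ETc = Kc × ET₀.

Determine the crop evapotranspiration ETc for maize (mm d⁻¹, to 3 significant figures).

ET₀ = 0.67 × 8.4 = 5.6280 mm/d
ETc = Kc × ET₀ = 1.10 × 5.6280 = 6.1908 mm/d

6.19 mm d⁻¹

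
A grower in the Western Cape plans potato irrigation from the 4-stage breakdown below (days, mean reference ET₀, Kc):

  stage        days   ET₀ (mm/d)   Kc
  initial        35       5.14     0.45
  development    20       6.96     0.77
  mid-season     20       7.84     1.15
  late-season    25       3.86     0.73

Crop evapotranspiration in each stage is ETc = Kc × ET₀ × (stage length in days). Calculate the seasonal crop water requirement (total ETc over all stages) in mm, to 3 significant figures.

initial: 0.45 × 5.14 × 35 = 80.96 mm
development: 0.77 × 6.96 × 20 = 107.18 mm
mid-season: 1.15 × 7.84 × 20 = 180.32 mm
late-season: 0.73 × 3.86 × 25 = 70.45 mm
Seasonal total = 438.91 mm

439 mm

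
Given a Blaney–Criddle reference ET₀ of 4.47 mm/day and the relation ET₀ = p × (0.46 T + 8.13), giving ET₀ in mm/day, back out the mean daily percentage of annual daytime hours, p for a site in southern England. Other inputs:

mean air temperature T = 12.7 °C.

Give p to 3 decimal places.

p = ET₀ / (0.46 T + 8.13) = 4.47 / (0.46 × 12.7 + 8.13) = 4.47 / 13.972 = 0.3199

0.320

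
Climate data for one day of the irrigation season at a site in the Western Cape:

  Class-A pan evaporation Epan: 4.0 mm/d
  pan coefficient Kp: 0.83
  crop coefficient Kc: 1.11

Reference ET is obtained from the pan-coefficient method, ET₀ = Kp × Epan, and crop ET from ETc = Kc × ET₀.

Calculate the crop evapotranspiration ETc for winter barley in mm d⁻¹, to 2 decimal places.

3.69 mm d⁻¹

ET₀ = 0.83 × 4.0 = 3.3200 mm/d
ETc = Kc × ET₀ = 1.11 × 3.3200 = 3.6852 mm/d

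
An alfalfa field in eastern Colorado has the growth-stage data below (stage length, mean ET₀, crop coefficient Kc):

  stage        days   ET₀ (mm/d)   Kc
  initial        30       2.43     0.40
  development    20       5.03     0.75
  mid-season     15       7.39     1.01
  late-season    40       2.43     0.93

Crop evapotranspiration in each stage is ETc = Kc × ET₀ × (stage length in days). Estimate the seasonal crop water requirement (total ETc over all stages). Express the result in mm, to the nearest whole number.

initial: 0.40 × 2.43 × 30 = 29.16 mm
development: 0.75 × 5.03 × 20 = 75.45 mm
mid-season: 1.01 × 7.39 × 15 = 111.96 mm
late-season: 0.93 × 2.43 × 40 = 90.40 mm
Seasonal total = 306.97 mm

307 mm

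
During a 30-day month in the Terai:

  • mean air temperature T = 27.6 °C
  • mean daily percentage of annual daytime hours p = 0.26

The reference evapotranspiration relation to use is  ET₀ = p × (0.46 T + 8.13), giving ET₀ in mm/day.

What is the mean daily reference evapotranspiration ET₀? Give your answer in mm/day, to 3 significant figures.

ET₀ = 0.26 × (0.46 × 27.6 + 8.13) = 0.26 × 20.826 = 5.4148 mm/d

5.41 mm/day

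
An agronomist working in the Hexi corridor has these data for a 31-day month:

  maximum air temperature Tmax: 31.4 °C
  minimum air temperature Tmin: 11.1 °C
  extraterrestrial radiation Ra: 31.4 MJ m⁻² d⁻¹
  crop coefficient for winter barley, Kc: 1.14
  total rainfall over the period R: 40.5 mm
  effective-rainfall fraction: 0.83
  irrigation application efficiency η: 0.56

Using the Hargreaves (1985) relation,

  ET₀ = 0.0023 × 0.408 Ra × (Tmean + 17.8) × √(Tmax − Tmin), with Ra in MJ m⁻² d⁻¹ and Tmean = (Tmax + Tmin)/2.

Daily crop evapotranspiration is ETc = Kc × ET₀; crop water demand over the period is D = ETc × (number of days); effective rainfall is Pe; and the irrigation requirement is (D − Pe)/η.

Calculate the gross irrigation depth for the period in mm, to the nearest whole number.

Tmean = (31.4 + 11.1)/2 = 21.25 °C
0.408 Ra = 0.408 × 31.4 = 12.8112 mm/d equivalent
ET₀ = 0.0023 × 12.8112 × (21.25 + 17.8) × √20.3 = 0.0023 × 12.8112 × 39.05 × 4.5056 = 5.1843 mm/d
ETc = Kc × ET₀ = 1.14 × 5.1843 = 5.9101 mm/d
Crop demand D = ETc × 31 d = 5.9101 × 31 = 183.213 mm
Pe = 0.83 × 40.5 = 33.615 mm
D − Pe = 183.213 − 33.615 = 149.598 mm
Gross irrigation = 149.598 / 0.56 = 267.139 mm

267 mm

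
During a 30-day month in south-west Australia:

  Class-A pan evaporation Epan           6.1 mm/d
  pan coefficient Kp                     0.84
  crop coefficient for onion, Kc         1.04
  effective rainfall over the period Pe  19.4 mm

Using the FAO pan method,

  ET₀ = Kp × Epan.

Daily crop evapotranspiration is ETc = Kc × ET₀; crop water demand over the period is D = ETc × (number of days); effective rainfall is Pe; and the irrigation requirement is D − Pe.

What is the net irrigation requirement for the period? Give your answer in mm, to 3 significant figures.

140 mm

ET₀ = 0.84 × 6.1 = 5.1240 mm/d
ETc = Kc × ET₀ = 1.04 × 5.1240 = 5.3290 mm/d
Crop demand D = ETc × 30 d = 5.3290 × 30 = 159.870 mm
D − Pe = 159.870 − 19.4 = 140.470 mm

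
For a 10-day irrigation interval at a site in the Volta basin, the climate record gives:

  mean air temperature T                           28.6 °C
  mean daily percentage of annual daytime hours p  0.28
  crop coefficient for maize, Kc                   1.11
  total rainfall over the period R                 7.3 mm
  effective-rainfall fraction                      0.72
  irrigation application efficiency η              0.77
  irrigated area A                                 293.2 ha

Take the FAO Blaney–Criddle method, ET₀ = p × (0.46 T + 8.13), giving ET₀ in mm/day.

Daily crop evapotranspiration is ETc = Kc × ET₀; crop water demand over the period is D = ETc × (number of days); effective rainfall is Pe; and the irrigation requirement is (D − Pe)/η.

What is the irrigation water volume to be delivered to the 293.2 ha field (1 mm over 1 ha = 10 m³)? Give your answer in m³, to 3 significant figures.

ET₀ = 0.28 × (0.46 × 28.6 + 8.13) = 0.28 × 21.286 = 5.9601 mm/d
ETc = Kc × ET₀ = 1.11 × 5.9601 = 6.6157 mm/d
Crop demand D = ETc × 10 d = 6.6157 × 10 = 66.157 mm
Pe = 0.72 × 7.3 = 5.256 mm
D − Pe = 66.157 − 5.256 = 60.901 mm
Gross irrigation = 60.901 / 0.77 = 79.092 mm
Volume = 79.092 mm × 293.2 ha × 10 = 231897.7 m³

232000 m³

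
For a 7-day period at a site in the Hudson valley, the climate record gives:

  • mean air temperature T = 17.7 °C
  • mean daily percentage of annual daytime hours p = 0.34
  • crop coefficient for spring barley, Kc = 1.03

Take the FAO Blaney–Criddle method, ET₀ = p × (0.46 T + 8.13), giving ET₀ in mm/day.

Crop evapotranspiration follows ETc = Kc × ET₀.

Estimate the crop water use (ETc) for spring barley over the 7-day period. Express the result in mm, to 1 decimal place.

39.9 mm

ET₀ = 0.34 × (0.46 × 17.7 + 8.13) = 0.34 × 16.272 = 5.5325 mm/d
ETc = Kc × ET₀ = 1.03 × 5.5325 = 5.6985 mm/d
Over 7 days: 5.6985 × 7 = 39.890 mm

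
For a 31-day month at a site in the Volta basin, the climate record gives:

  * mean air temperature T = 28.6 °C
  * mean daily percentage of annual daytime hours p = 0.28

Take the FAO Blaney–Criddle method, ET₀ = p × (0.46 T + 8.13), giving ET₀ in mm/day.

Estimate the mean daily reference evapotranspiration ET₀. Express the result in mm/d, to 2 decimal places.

5.96 mm/d

ET₀ = 0.28 × (0.46 × 28.6 + 8.13) = 0.28 × 21.286 = 5.9601 mm/d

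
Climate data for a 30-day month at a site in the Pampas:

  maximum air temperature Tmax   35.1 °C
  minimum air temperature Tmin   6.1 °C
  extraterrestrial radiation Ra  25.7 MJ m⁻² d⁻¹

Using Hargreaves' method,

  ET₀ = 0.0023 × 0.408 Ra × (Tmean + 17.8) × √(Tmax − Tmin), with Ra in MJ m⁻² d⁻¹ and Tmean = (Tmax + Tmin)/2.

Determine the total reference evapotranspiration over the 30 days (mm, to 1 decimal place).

149.6 mm

Tmean = (35.1 + 6.1)/2 = 20.60 °C
0.408 Ra = 0.408 × 25.7 = 10.4856 mm/d equivalent
ET₀ = 0.0023 × 10.4856 × (20.60 + 17.8) × √29.0 = 0.0023 × 10.4856 × 38.40 × 5.3852 = 4.9872 mm/d
Over 30 days: 4.9872 × 30 = 149.616 mm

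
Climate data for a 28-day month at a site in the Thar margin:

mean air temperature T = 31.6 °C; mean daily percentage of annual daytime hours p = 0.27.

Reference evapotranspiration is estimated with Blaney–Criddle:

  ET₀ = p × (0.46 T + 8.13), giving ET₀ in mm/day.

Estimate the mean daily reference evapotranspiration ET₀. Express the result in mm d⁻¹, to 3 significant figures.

ET₀ = 0.27 × (0.46 × 31.6 + 8.13) = 0.27 × 22.666 = 6.1198 mm/d

6.12 mm d⁻¹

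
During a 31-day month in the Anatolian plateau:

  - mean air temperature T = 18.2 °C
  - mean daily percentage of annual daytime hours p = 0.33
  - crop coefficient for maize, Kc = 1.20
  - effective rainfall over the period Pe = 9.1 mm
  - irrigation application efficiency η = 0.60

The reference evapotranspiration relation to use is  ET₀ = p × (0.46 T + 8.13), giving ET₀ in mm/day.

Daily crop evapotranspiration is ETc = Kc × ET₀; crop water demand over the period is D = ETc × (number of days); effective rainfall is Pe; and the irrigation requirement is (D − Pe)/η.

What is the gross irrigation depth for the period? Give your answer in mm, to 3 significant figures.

322 mm

ET₀ = 0.33 × (0.46 × 18.2 + 8.13) = 0.33 × 16.502 = 5.4457 mm/d
ETc = Kc × ET₀ = 1.20 × 5.4457 = 6.5348 mm/d
Crop demand D = ETc × 31 d = 6.5348 × 31 = 202.579 mm
D − Pe = 202.579 − 9.1 = 193.479 mm
Gross irrigation = 193.479 / 0.60 = 322.465 mm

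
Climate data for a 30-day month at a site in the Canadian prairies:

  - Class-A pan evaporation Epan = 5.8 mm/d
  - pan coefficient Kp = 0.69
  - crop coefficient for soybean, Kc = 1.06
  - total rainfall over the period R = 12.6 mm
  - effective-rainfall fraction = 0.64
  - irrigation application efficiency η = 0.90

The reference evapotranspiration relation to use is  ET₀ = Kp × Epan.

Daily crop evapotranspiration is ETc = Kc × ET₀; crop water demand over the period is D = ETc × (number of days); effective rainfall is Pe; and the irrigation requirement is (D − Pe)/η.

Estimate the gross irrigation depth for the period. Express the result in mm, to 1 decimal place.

132.4 mm

ET₀ = 0.69 × 5.8 = 4.0020 mm/d
ETc = Kc × ET₀ = 1.06 × 4.0020 = 4.2421 mm/d
Crop demand D = ETc × 30 d = 4.2421 × 30 = 127.263 mm
Pe = 0.64 × 12.6 = 8.064 mm
D − Pe = 127.263 − 8.064 = 119.199 mm
Gross irrigation = 119.199 / 0.90 = 132.443 mm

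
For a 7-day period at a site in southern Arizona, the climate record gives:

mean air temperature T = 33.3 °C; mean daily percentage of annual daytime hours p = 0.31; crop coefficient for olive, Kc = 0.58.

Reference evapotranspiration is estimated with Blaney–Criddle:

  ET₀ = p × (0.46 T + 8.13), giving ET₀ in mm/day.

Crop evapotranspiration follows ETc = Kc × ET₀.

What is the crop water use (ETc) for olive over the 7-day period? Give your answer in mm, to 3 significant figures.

ET₀ = 0.31 × (0.46 × 33.3 + 8.13) = 0.31 × 23.448 = 7.2689 mm/d
ETc = Kc × ET₀ = 0.58 × 7.2689 = 4.2160 mm/d
Over 7 days: 4.2160 × 7 = 29.512 mm

29.5 mm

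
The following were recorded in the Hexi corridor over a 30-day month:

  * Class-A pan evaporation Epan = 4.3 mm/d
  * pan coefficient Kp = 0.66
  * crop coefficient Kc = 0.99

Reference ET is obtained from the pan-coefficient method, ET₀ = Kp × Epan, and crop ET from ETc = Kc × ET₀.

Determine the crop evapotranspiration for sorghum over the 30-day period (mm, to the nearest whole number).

84 mm

ET₀ = 0.66 × 4.3 = 2.8380 mm/d
ETc = Kc × ET₀ = 0.99 × 2.8380 = 2.8096 mm/d
Over 30 days: 2.8096 × 30 = 84.288 mm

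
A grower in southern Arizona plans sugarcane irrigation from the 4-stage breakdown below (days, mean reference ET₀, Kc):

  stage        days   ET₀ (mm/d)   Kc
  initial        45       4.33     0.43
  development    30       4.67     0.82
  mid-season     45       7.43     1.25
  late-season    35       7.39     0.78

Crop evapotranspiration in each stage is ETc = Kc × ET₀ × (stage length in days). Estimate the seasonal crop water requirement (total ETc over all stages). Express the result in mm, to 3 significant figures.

initial: 0.43 × 4.33 × 45 = 83.79 mm
development: 0.82 × 4.67 × 30 = 114.88 mm
mid-season: 1.25 × 7.43 × 45 = 417.94 mm
late-season: 0.78 × 7.39 × 35 = 201.75 mm
Seasonal total = 818.36 mm

818 mm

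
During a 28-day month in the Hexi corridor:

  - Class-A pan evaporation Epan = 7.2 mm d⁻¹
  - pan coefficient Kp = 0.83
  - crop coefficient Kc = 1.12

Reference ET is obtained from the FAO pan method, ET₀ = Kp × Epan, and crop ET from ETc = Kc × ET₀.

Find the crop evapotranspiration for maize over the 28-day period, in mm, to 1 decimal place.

ET₀ = 0.83 × 7.2 = 5.9760 mm/d
ETc = Kc × ET₀ = 1.12 × 5.9760 = 6.6931 mm/d
Over 28 days: 6.6931 × 28 = 187.407 mm

187.4 mm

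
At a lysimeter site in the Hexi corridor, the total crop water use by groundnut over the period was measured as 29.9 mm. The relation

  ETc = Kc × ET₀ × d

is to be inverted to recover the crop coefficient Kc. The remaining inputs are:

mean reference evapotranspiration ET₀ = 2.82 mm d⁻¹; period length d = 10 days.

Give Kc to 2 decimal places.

1.06

ETc = Kc × ET₀ × d  ⇒  Kc = ETc / (ET₀ × d)
Kc = 29.9 / (2.82 × 10) = 29.9 / 28.20 = 1.0603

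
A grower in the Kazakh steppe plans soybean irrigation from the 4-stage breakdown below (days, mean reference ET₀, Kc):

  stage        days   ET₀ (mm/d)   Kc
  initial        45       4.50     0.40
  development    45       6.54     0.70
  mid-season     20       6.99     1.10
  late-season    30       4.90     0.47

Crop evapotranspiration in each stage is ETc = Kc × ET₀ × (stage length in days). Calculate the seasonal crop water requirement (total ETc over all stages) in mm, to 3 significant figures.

510 mm

initial: 0.40 × 4.50 × 45 = 81.00 mm
development: 0.70 × 6.54 × 45 = 206.01 mm
mid-season: 1.10 × 6.99 × 20 = 153.78 mm
late-season: 0.47 × 4.90 × 30 = 69.09 mm
Seasonal total = 509.88 mm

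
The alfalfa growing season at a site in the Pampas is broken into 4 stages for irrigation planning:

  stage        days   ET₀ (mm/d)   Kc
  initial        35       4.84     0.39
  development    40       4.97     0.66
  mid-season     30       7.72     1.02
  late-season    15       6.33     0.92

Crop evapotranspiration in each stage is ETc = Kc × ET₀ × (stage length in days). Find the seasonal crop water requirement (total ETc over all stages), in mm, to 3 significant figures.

initial: 0.39 × 4.84 × 35 = 66.07 mm
development: 0.66 × 4.97 × 40 = 131.21 mm
mid-season: 1.02 × 7.72 × 30 = 236.23 mm
late-season: 0.92 × 6.33 × 15 = 87.35 mm
Seasonal total = 520.86 mm

521 mm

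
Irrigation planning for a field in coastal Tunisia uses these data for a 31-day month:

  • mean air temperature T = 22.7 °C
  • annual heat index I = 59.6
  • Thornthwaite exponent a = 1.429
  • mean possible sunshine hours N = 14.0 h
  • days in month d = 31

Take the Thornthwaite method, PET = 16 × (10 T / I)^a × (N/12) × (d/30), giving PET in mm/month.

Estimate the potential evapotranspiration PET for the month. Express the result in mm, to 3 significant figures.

10T/I = 10 × 22.7 / 59.6 = 3.8087
(10T/I)^a = 3.8087^1.429 = 6.7597
Uncorrected PET = 16 × 6.7597 = 108.155 mm
Correction = (N/12)(d/30) = (14.0/12)(31/30) = 1.2056
PET = 108.155 × 1.2056 = 130.392 mm/month

130 mm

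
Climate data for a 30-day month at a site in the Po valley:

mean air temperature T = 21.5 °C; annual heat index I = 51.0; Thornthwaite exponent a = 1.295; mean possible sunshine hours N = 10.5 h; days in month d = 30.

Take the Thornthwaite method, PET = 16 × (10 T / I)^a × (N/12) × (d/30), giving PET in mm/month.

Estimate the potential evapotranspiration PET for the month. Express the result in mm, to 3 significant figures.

10T/I = 10 × 21.5 / 51.0 = 4.2157
(10T/I)^a = 4.2157^1.295 = 6.4448
Uncorrected PET = 16 × 6.4448 = 103.117 mm
Correction = (N/12)(d/30) = (10.5/12)(30/30) = 0.8750
PET = 103.117 × 0.8750 = 90.227 mm/month

90.2 mm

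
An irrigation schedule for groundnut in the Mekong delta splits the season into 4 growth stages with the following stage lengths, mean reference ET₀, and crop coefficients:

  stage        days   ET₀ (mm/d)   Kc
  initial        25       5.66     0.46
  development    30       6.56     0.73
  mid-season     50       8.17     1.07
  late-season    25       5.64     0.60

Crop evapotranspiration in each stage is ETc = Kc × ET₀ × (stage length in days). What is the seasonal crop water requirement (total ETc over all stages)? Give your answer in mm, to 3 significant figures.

730 mm

initial: 0.46 × 5.66 × 25 = 65.09 mm
development: 0.73 × 6.56 × 30 = 143.66 mm
mid-season: 1.07 × 8.17 × 50 = 437.10 mm
late-season: 0.60 × 5.64 × 25 = 84.60 mm
Seasonal total = 730.45 mm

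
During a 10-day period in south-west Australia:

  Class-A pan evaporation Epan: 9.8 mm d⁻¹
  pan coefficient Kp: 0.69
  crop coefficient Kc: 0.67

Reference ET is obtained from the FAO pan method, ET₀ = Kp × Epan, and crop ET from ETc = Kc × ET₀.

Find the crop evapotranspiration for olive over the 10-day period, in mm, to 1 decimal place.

45.3 mm

ET₀ = 0.69 × 9.8 = 6.7620 mm/d
ETc = Kc × ET₀ = 0.67 × 6.7620 = 4.5305 mm/d
Over 10 days: 4.5305 × 10 = 45.305 mm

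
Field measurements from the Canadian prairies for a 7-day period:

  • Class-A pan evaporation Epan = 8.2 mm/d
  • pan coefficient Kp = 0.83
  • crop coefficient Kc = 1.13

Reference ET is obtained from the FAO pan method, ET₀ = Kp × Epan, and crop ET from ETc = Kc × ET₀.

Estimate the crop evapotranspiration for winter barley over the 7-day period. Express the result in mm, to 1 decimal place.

53.8 mm

ET₀ = 0.83 × 8.2 = 6.8060 mm/d
ETc = Kc × ET₀ = 1.13 × 6.8060 = 7.6908 mm/d
Over 7 days: 7.6908 × 7 = 53.836 mm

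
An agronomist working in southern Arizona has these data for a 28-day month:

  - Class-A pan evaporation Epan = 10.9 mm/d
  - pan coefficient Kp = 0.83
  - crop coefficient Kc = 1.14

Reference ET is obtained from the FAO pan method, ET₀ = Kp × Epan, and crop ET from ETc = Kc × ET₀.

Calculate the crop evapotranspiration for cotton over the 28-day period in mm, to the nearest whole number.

289 mm

ET₀ = 0.83 × 10.9 = 9.0470 mm/d
ETc = Kc × ET₀ = 1.14 × 9.0470 = 10.3136 mm/d
Over 28 days: 10.3136 × 28 = 288.781 mm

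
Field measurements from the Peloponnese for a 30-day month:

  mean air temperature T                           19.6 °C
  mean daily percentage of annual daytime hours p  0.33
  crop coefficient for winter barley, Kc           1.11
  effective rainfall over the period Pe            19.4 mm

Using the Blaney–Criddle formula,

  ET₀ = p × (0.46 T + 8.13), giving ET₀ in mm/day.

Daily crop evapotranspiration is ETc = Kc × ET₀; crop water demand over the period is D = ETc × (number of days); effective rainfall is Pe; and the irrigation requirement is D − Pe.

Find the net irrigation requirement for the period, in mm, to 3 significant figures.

ET₀ = 0.33 × (0.46 × 19.6 + 8.13) = 0.33 × 17.146 = 5.6582 mm/d
ETc = Kc × ET₀ = 1.11 × 5.6582 = 6.2806 mm/d
Crop demand D = ETc × 30 d = 6.2806 × 30 = 188.418 mm
D − Pe = 188.418 − 19.4 = 169.018 mm

169 mm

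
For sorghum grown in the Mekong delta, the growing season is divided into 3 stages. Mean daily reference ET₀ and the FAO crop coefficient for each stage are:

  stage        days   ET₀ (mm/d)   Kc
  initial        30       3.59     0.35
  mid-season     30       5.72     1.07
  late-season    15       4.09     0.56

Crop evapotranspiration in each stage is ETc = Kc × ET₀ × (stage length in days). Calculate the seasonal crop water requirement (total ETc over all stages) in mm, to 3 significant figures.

256 mm

initial: 0.35 × 3.59 × 30 = 37.70 mm
mid-season: 1.07 × 5.72 × 30 = 183.61 mm
late-season: 0.56 × 4.09 × 15 = 34.36 mm
Seasonal total = 255.67 mm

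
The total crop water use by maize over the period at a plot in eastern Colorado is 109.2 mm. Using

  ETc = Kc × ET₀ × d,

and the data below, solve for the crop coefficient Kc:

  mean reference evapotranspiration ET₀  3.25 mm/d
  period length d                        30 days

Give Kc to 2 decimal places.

ETc = Kc × ET₀ × d  ⇒  Kc = ETc / (ET₀ × d)
Kc = 109.2 / (3.25 × 30) = 109.2 / 97.50 = 1.1200

1.12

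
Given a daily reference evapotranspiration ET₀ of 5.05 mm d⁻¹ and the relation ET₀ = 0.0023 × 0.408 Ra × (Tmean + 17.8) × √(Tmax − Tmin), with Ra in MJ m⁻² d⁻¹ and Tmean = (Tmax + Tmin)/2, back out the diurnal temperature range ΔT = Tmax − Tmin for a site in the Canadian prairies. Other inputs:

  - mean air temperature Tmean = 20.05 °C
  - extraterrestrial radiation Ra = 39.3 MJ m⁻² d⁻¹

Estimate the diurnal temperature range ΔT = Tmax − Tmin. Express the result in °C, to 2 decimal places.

13.09 °C

√ΔT = ET₀ / [0.0023 × 0.408 × Ra × (Tmean+17.8)] = 5.05 / (0.0023 × 16.0344 × 37.85) = 3.6178
ΔT = 3.6178² = 13.088 °C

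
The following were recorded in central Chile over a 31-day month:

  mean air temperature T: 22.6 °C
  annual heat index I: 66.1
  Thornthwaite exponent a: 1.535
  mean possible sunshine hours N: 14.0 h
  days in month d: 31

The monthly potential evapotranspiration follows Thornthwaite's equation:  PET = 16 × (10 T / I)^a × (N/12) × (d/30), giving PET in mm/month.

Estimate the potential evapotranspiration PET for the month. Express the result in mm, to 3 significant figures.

127 mm

10T/I = 10 × 22.6 / 66.1 = 3.4191
(10T/I)^a = 3.4191^1.535 = 6.6002
Uncorrected PET = 16 × 6.6002 = 105.603 mm
Correction = (N/12)(d/30) = (14.0/12)(31/30) = 1.2056
PET = 105.603 × 1.2056 = 127.315 mm/month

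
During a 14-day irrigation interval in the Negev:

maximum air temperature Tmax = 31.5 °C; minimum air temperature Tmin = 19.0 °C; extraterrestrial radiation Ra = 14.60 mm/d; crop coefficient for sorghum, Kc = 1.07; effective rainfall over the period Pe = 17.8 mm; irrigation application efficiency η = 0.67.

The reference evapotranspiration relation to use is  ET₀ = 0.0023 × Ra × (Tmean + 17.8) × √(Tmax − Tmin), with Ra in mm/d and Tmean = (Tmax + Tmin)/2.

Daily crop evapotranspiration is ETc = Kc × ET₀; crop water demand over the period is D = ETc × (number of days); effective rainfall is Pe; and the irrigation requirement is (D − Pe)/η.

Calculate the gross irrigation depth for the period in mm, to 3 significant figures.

87.7 mm

Tmean = (31.5 + 19.0)/2 = 25.25 °C
ET₀ = 0.0023 × 14.60 × (25.25 + 17.8) × √12.5 = 0.0023 × 14.60 × 43.05 × 3.5355 = 5.1110 mm/d
ETc = Kc × ET₀ = 1.07 × 5.1110 = 5.4688 mm/d
Crop demand D = ETc × 14 d = 5.4688 × 14 = 76.563 mm
D − Pe = 76.563 − 17.8 = 58.763 mm
Gross irrigation = 58.763 / 0.67 = 87.706 mm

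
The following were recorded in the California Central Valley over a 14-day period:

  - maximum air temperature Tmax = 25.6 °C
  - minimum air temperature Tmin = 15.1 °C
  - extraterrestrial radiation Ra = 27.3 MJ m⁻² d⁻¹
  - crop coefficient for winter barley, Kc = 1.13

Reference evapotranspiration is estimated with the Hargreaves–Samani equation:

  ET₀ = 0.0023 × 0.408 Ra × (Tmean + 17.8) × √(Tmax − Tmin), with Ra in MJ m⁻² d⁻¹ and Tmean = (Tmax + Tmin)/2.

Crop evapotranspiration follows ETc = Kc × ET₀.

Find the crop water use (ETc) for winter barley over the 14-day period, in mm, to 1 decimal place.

Tmean = (25.6 + 15.1)/2 = 20.35 °C
0.408 Ra = 0.408 × 27.3 = 11.1384 mm/d equivalent
ET₀ = 0.0023 × 11.1384 × (20.35 + 17.8) × √10.5 = 0.0023 × 11.1384 × 38.15 × 3.2404 = 3.1670 mm/d
ETc = Kc × ET₀ = 1.13 × 3.1670 = 3.5787 mm/d
Over 14 days: 3.5787 × 14 = 50.102 mm

50.1 mm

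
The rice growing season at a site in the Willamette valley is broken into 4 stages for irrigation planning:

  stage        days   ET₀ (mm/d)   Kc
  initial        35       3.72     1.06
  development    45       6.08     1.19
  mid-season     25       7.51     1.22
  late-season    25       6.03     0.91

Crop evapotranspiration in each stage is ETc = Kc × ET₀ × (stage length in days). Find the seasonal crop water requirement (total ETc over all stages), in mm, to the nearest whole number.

initial: 1.06 × 3.72 × 35 = 138.01 mm
development: 1.19 × 6.08 × 45 = 325.58 mm
mid-season: 1.22 × 7.51 × 25 = 229.06 mm
late-season: 0.91 × 6.03 × 25 = 137.18 mm
Seasonal total = 829.83 mm

830 mm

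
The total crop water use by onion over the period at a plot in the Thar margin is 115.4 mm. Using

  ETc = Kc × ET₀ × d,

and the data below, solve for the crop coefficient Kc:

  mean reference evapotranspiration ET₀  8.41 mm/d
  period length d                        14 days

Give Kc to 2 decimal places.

ETc = Kc × ET₀ × d  ⇒  Kc = ETc / (ET₀ × d)
Kc = 115.4 / (8.41 × 14) = 115.4 / 117.74 = 0.9801

0.98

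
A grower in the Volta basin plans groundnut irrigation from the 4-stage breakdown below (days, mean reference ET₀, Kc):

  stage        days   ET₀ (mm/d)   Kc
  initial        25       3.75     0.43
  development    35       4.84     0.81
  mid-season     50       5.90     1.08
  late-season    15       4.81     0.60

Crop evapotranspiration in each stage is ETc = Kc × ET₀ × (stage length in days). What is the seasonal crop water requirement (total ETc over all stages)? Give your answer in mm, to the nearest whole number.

539 mm

initial: 0.43 × 3.75 × 25 = 40.31 mm
development: 0.81 × 4.84 × 35 = 137.21 mm
mid-season: 1.08 × 5.90 × 50 = 318.60 mm
late-season: 0.60 × 4.81 × 15 = 43.29 mm
Seasonal total = 539.41 mm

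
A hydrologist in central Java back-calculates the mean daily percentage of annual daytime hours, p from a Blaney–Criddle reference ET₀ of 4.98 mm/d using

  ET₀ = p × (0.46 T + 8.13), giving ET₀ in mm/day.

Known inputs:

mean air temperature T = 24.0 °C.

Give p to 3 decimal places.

p = ET₀ / (0.46 T + 8.13) = 4.98 / (0.46 × 24.0 + 8.13) = 4.98 / 19.170 = 0.2598

0.260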